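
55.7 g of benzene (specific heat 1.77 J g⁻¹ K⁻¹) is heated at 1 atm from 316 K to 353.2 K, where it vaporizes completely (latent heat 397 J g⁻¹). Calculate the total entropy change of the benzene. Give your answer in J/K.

ΔS = 73.6 J/K

Warming step: ΔS₁ = m c ln(T_tr/T_i) = 55.7 × 1.77 × ln(353.2/316) = 10.97 J/K.
Phase change: ΔS₂ = +mL/T_tr = 55.7 × 397 / 353.2 = 62.61 J/K.
ΔS_total = (10.97) + (62.61) = 73.6 J/K.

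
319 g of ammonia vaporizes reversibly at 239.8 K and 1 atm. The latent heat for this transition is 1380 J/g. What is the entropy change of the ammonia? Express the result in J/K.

ΔS = 1840 J/K

Heat absorbed by the substance: Q = mL = 319 × 1380 = 440220 J.
At constant T, ΔS = Q_rev/T = 440220 / 239.8 = 1840 J/K.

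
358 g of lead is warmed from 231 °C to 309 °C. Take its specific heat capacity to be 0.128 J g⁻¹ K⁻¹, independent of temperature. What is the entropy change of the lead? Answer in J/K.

ΔS = 6.59 J/K

In kelvin: T₁ = 504.15 K, T₂ = 582.15 K. ΔS = ∫dQ_rev/T = m c ln(T₂/T₁) = 358 × 0.128 × ln(582.15/504.15) = 6.59 J/K.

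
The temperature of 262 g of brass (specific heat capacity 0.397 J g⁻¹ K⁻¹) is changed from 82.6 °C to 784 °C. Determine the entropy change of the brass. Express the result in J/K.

ΔS = 113 J/K

In kelvin: T₁ = 355.75 K, T₂ = 1057.15 K. ΔS = ∫dQ_rev/T = m c ln(T₂/T₁) = 262 × 0.397 × ln(1057.15/355.75) = 113 J/K.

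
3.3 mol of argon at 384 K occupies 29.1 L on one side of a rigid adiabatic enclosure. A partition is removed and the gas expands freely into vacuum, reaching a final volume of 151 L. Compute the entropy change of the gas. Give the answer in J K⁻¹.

ΔS_gas = 45.2 J/K

For an ideal gas in free expansion Q = 0 and W = 0, so T is unchanged.
Entropy is a state function; using a reversible isothermal path, ΔS_gas = nR ln(V₂/V₁) = 3.3 × 8.314 × ln(151/29.1) = 45.2 J/K.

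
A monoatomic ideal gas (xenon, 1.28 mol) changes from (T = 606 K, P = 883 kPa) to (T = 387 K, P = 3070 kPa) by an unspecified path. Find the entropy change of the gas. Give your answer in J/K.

ΔS = nC_p ln(T₂/T₁) − nR ln(P₂/P₁), with C_p = 5R/2 = 20.79 J mol⁻¹ K⁻¹ for a monoatomic ideal gas.
ΔS = 1.28 × [20.79 × ln(387/606) − 8.314 × ln(3070/883)] = -25.2 J/K.

ΔS = -25.2 J/K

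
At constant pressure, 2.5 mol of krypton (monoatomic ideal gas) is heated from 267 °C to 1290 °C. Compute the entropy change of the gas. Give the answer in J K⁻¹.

In kelvin: T₁ = 540.15 K, T₂ = 1563.15 K. At constant pressure, ΔS = nC_p ln(T₂/T₁) with C_p = 5R/2 = 20.79 J mol⁻¹ K⁻¹.
ΔS = 2.5 × 20.79 × ln(1563.15/540.15) = 55.2 J/K.

ΔS = 55.2 J/K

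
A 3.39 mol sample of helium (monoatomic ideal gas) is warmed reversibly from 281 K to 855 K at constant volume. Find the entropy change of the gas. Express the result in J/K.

ΔS = 47 J/K

At constant volume, ΔS = nC_V ln(T₂/T₁) with C_V = 3R/2 = 12.47 J mol⁻¹ K⁻¹.
ΔS = 3.39 × 12.47 × ln(855/281) = 47 J/K.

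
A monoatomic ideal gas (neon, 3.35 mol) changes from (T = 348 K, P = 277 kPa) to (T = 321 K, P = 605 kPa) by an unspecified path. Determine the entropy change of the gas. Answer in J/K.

ΔS = nC_p ln(T₂/T₁) − nR ln(P₂/P₁), with C_p = 5R/2 = 20.79 J mol⁻¹ K⁻¹ for a monoatomic ideal gas.
ΔS = 3.35 × [20.79 × ln(321/348) − 8.314 × ln(605/277)] = -27.4 J/K.

ΔS = -27.4 J/K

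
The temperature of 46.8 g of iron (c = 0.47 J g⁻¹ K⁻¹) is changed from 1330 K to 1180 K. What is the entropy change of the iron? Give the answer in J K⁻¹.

ΔS = ∫dQ_rev/T = m c ln(T₂/T₁) = 46.8 × 0.47 × ln(1180/1330) = -2.63 J/K.

ΔS = -2.63 J/K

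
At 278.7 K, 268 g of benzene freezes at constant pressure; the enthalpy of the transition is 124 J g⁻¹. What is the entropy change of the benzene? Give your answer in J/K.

ΔS = -119 J/K

Heat released by the substance: Q = −mL = −268 × 124 = −33232 J.
At constant T, ΔS = Q_rev/T = −33232 / 278.7 = -119 J/K.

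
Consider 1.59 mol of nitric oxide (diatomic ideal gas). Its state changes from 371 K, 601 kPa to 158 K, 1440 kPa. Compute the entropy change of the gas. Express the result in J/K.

ΔS = -51 J/K

ΔS = nC_p ln(T₂/T₁) − nR ln(P₂/P₁), with C_p = 7R/2 = 29.1 J mol⁻¹ K⁻¹ for a diatomic ideal gas.
ΔS = 1.59 × [29.1 × ln(158/371) − 8.314 × ln(1440/601)] = -51 J/K.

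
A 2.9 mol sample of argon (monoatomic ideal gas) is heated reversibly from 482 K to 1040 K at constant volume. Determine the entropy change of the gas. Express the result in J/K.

ΔS = 27.8 J/K

At constant volume, ΔS = nC_V ln(T₂/T₁) with C_V = 3R/2 = 12.47 J mol⁻¹ K⁻¹.
ΔS = 2.9 × 12.47 × ln(1040/482) = 27.8 J/K.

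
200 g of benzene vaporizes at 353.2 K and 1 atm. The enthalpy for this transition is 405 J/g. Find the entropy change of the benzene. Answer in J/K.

ΔS = 229 J/K

Heat absorbed by the substance: Q = mL = 200 × 405 = 81000 J.
At constant T, ΔS = Q_rev/T = 81000 / 353.2 = 229 J/K.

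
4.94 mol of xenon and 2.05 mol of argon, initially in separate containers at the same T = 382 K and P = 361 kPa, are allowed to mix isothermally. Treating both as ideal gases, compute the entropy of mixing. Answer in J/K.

Mole fractions: x_A = 4.94/6.99 = 0.707, x_B = 0.293.
ΔS_mix = −R(n_A ln x_A + n_B ln x_B) = −8.314 × (4.94 ln 0.707 + 2.05 ln 0.293) = 35.2 J/K.

ΔS_mix = 35.2 J/K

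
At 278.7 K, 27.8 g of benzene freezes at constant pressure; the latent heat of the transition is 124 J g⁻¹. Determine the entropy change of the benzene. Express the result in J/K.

Heat released by the substance: Q = −mL = −27.8 × 124 = −3447.2 J.
At constant T, ΔS = Q_rev/T = −3447.2 / 278.7 = -12.4 J/K.

ΔS = -12.4 J/K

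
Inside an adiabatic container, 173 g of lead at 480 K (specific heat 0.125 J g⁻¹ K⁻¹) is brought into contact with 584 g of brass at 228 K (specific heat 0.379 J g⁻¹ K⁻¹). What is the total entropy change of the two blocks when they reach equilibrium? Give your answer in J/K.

ΔS_total = 6.7 J/K

Energy balance: T_f = (m₁c₁T₁ + m₂c₂T₂)/(m₁c₁ + m₂c₂) = 250.43 K.
ΔS₁ = m₁c₁ ln(T_f/T₁) = 21.625 × ln(250.43/480) = -14.07 J/K.
ΔS₂ = m₂c₂ ln(T_f/T₂) = 221.336 × ln(250.43/228) = 20.77 J/K.
ΔS_total = -14.07 + 20.77 = 6.7 J/K.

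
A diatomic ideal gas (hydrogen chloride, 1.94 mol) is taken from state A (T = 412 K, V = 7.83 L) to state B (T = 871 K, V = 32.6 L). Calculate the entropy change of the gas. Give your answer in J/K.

ΔS = 53.2 J/K

Entropy is a state function: ΔS = nC_V ln(T₂/T₁) + nR ln(V₂/V₁), with C_V = 5R/2 = 20.79 J mol⁻¹ K⁻¹ for a diatomic ideal gas.
ΔS = 1.94 × [20.79 × ln(871/412) + 8.314 × ln(32.6/7.83)] = 53.2 J/K.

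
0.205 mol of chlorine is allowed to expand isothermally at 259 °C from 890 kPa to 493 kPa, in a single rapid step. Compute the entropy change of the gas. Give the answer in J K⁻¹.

Entropy is a state function, so ΔS_gas depends only on the end states.
For an isothermal ideal gas ΔS_gas = nR ln(P₁/P₂) = 0.205 × 8.314 × ln(890/493) = 1.01 J/K.

ΔS_gas = 1.01 J/K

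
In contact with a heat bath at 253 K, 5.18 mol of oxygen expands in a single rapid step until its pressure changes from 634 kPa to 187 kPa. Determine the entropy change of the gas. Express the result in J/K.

ΔS_gas = 52.6 J/K

Entropy is a state function, so ΔS_gas depends only on the end states.
For an isothermal ideal gas ΔS_gas = nR ln(P₁/P₂) = 5.18 × 8.314 × ln(634/187) = 52.6 J/K.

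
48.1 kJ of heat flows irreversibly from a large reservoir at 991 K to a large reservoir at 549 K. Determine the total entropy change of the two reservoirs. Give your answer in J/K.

ΔS_total = 39.1 J/K

ΔS_hot = −Q/T_H = −48100/991 = -48.54 J/K and ΔS_cold = +Q/T_C = 48100/549 = 87.61 J/K.
ΔS_total = -48.54 + 87.61 = 39.1 J/K, positive as the second law requires.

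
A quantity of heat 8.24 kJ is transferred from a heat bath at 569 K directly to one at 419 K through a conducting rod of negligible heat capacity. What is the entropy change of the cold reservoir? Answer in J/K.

ΔS_cold = 19.7 J/K

The cold reservoir gains heat Q, so ΔS_cold = +Q/T_C = 8240/419 = 19.7 J/K.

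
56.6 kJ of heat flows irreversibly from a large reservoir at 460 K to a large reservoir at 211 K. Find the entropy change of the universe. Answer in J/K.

ΔS_total = 145 J/K

ΔS_hot = −Q/T_H = −56600/460 = -123 J/K and ΔS_cold = +Q/T_C = 56600/211 = 268.2 J/K.
ΔS_total = -123 + 268.2 = 145 J/K, positive as the second law requires.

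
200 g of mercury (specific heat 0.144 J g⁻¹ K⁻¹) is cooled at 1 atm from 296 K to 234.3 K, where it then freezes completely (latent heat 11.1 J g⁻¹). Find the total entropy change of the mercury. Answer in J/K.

ΔS = -16.2 J/K

Cooling step: ΔS₁ = m c ln(T_tr/T_i) = 200 × 0.144 × ln(234.3/296) = -6.732 J/K.
Phase change: ΔS₂ = −mL/T_tr = −200 × 11.1 / 234.3 = -9.475 J/K.
ΔS_total = (-6.732) + (-9.475) = -16.2 J/K.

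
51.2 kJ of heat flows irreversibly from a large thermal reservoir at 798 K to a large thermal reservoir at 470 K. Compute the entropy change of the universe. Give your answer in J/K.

ΔS_hot = −Q/T_H = −51200/798 = -64.16 J/K and ΔS_cold = +Q/T_C = 51200/470 = 108.94 J/K.
ΔS_total = -64.16 + 108.94 = 44.8 J/K, positive as the second law requires.

ΔS_total = 44.8 J/K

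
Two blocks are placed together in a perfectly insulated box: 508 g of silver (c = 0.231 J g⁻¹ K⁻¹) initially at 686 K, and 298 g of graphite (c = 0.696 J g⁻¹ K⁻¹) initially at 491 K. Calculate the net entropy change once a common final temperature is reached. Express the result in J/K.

Energy balance: T_f = (m₁c₁T₁ + m₂c₂T₂)/(m₁c₁ + m₂c₂) = 561.46 K.
ΔS₁ = m₁c₁ ln(T_f/T₁) = 117.348 × ln(561.46/686) = -23.51 J/K.
ΔS₂ = m₂c₂ ln(T_f/T₂) = 207.408 × ln(561.46/491) = 27.81 J/K.
ΔS_total = -23.51 + 27.81 = 4.3 J/K.

ΔS_total = 4.3 J/K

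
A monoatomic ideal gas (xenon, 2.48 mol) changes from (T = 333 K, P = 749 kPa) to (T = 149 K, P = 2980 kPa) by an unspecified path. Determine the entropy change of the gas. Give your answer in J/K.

ΔS = -69.9 J/K

ΔS = nC_p ln(T₂/T₁) − nR ln(P₂/P₁), with C_p = 5R/2 = 20.79 J mol⁻¹ K⁻¹ for a monoatomic ideal gas.
ΔS = 2.48 × [20.79 × ln(149/333) − 8.314 × ln(2980/749)] = -69.9 J/K.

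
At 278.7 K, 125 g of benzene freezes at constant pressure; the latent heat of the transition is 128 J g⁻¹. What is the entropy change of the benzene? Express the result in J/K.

Heat released by the substance: Q = −mL = −125 × 128 = −16000 J.
At constant T, ΔS = Q_rev/T = −16000 / 278.7 = -57.4 J/K.

ΔS = -57.4 J/K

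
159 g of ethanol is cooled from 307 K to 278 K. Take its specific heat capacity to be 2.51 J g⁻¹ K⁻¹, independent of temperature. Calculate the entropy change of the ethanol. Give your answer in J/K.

ΔS = -39.6 J/K

ΔS = ∫dQ_rev/T = m c ln(T₂/T₁) = 159 × 2.51 × ln(278/307) = -39.6 J/K.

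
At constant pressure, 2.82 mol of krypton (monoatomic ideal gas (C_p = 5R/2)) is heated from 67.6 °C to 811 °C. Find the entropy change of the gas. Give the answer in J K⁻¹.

In kelvin: T₁ = 340.75 K, T₂ = 1084.15 K. At constant pressure, ΔS = nC_p ln(T₂/T₁) with C_p = 5R/2 = 20.79 J mol⁻¹ K⁻¹.
ΔS = 2.82 × 20.79 × ln(1084.15/340.75) = 67.8 J/K.

ΔS = 67.8 J/K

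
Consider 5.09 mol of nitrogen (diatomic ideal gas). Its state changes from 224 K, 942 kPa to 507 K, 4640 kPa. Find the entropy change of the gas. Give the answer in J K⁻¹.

ΔS = 53.5 J/K

ΔS = nC_p ln(T₂/T₁) − nR ln(P₂/P₁), with C_p = 7R/2 = 29.1 J mol⁻¹ K⁻¹ for a diatomic ideal gas.
ΔS = 5.09 × [29.1 × ln(507/224) − 8.314 × ln(4640/942)] = 53.5 J/K.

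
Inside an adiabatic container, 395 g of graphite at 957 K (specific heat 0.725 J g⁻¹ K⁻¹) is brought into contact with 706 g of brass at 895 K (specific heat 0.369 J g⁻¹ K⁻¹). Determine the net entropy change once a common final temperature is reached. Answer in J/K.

ΔS_total = 0.306 J/K

Energy balance: T_f = (m₁c₁T₁ + m₂c₂T₂)/(m₁c₁ + m₂c₂) = 927.47 K.
ΔS₁ = m₁c₁ ln(T_f/T₁) = 286.375 × ln(927.47/957) = -8.977 J/K.
ΔS₂ = m₂c₂ ln(T_f/T₂) = 260.514 × ln(927.47/895) = 9.283 J/K.
ΔS_total = -8.977 + 9.283 = 0.306 J/K.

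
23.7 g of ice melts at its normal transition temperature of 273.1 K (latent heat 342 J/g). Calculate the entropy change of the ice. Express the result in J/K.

ΔS = 29.7 J/K

Heat absorbed by the substance: Q = mL = 23.7 × 342 = 8105.4 J.
At constant T, ΔS = Q_rev/T = 8105.4 / 273.1 = 29.7 J/K.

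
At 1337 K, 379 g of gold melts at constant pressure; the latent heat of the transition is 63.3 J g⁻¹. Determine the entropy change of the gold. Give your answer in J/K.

Heat absorbed by the substance: Q = mL = 379 × 63.3 = 23990.7 J.
At constant T, ΔS = Q_rev/T = 23990.7 / 1337 = 17.9 J/K.

ΔS = 17.9 J/K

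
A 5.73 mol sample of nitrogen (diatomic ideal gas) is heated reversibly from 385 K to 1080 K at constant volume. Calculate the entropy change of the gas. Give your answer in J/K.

ΔS = 123 J/K

At constant volume, ΔS = nC_V ln(T₂/T₁) with C_V = 5R/2 = 20.79 J mol⁻¹ K⁻¹.
ΔS = 5.73 × 20.79 × ln(1080/385) = 123 J/K.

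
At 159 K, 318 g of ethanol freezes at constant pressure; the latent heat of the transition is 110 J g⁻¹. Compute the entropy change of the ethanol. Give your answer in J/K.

ΔS = -220 J/K

Heat released by the substance: Q = −mL = −318 × 110 = −34980 J.
At constant T, ΔS = Q_rev/T = −34980 / 159 = -220 J/K.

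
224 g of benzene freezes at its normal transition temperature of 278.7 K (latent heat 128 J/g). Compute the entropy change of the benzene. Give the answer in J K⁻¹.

ΔS = -103 J/K

Heat released by the substance: Q = −mL = −224 × 128 = −28672 J.
At constant T, ΔS = Q_rev/T = −28672 / 278.7 = -103 J/K.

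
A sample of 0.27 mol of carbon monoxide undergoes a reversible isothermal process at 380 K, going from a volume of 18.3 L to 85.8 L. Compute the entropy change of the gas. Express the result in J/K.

For an isothermal ideal gas ΔS_gas = nR ln(V₂/V₁) = 0.27 × 8.314 × ln(85.8/18.3) = 3.47 J/K.

ΔS_gas = 3.47 J/K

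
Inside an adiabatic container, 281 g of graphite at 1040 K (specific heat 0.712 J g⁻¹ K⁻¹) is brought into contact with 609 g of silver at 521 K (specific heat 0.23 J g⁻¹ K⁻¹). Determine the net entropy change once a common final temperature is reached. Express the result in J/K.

Energy balance: T_f = (m₁c₁T₁ + m₂c₂T₂)/(m₁c₁ + m₂c₂) = 826.28 K.
ΔS₁ = m₁c₁ ln(T_f/T₁) = 200.072 × ln(826.28/1040) = -46.03 J/K.
ΔS₂ = m₂c₂ ln(T_f/T₂) = 140.07 × ln(826.28/521) = 64.6 J/K.
ΔS_total = -46.03 + 64.6 = 18.6 J/K.

ΔS_total = 18.6 J/K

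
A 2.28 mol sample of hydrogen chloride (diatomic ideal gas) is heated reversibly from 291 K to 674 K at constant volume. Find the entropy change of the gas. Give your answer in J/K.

At constant volume, ΔS = nC_V ln(T₂/T₁) with C_V = 5R/2 = 20.79 J mol⁻¹ K⁻¹.
ΔS = 2.28 × 20.79 × ln(674/291) = 39.8 J/K.

ΔS = 39.8 J/K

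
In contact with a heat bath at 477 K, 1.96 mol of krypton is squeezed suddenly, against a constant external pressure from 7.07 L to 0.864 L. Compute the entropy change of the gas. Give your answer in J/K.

Entropy is a state function, so ΔS_gas depends only on the end states.
For an isothermal ideal gas ΔS_gas = nR ln(V₂/V₁) = 1.96 × 8.314 × ln(0.864/7.07) = -34.3 J/K.

ΔS_gas = -34.3 J/K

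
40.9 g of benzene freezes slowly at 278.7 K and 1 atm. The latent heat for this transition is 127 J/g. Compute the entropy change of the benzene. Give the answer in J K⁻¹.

Heat released by the substance: Q = −mL = −40.9 × 127 = −5194.3 J.
At constant T, ΔS = Q_rev/T = −5194.3 / 278.7 = -18.6 J/K.

ΔS = -18.6 J/K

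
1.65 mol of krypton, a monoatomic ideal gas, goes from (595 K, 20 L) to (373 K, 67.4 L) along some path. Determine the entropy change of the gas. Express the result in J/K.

Entropy is a state function: ΔS = nC_V ln(T₂/T₁) + nR ln(V₂/V₁), with C_V = 3R/2 = 12.47 J mol⁻¹ K⁻¹ for a monoatomic ideal gas.
ΔS = 1.65 × [12.47 × ln(373/595) + 8.314 × ln(67.4/20)] = 7.06 J/K.

ΔS = 7.06 J/K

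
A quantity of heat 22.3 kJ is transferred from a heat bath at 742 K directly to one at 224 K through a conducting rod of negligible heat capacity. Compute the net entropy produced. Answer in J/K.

ΔS_hot = −Q/T_H = −22300/742 = -30.05 J/K and ΔS_cold = +Q/T_C = 22300/224 = 99.55 J/K.
ΔS_total = -30.05 + 99.55 = 69.5 J/K, positive as the second law requires.

ΔS_total = 69.5 J/K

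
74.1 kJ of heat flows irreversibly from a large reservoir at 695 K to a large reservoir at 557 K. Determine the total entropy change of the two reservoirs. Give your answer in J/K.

ΔS_hot = −Q/T_H = −74100/695 = -106.6 J/K and ΔS_cold = +Q/T_C = 74100/557 = 133 J/K.
ΔS_total = -106.6 + 133 = 26.4 J/K, positive as the second law requires.

ΔS_total = 26.4 J/K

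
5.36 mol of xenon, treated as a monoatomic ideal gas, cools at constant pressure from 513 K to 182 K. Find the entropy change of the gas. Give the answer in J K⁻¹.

ΔS = -115 J/K

At constant pressure, ΔS = nC_p ln(T₂/T₁) with C_p = 5R/2 = 20.79 J mol⁻¹ K⁻¹.
ΔS = 5.36 × 20.79 × ln(182/513) = -115 J/K.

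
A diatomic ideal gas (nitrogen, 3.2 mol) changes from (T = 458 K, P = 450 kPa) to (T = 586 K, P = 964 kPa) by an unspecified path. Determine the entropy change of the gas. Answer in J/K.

ΔS = nC_p ln(T₂/T₁) − nR ln(P₂/P₁), with C_p = 7R/2 = 29.1 J mol⁻¹ K⁻¹ for a diatomic ideal gas.
ΔS = 3.2 × [29.1 × ln(586/458) − 8.314 × ln(964/450)] = 2.68 J/K.

ΔS = 2.68 J/K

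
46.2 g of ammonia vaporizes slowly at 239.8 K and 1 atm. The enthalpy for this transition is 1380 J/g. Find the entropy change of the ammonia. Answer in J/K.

ΔS = 266 J/K

Heat absorbed by the substance: Q = mL = 46.2 × 1380 = 63756 J.
At constant T, ΔS = Q_rev/T = 63756 / 239.8 = 266 J/K.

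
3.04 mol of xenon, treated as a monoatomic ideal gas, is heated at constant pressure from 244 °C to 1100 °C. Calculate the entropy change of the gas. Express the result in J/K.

In kelvin: T₁ = 517.15 K, T₂ = 1373.15 K. At constant pressure, ΔS = nC_p ln(T₂/T₁) with C_p = 5R/2 = 20.79 J mol⁻¹ K⁻¹.
ΔS = 3.04 × 20.79 × ln(1373.15/517.15) = 61.7 J/K.

ΔS = 61.7 J/K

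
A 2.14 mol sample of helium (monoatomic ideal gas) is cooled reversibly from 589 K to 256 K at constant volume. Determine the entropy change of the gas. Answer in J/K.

ΔS = -22.2 J/K

At constant volume, ΔS = nC_V ln(T₂/T₁) with C_V = 3R/2 = 12.47 J mol⁻¹ K⁻¹.
ΔS = 2.14 × 12.47 × ln(256/589) = -22.2 J/K.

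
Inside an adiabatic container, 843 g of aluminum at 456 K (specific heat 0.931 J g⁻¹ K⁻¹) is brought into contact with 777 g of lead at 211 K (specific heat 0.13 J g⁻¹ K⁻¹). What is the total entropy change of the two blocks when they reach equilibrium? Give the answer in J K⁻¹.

Energy balance: T_f = (m₁c₁T₁ + m₂c₂T₂)/(m₁c₁ + m₂c₂) = 428.06 K.
ΔS₁ = m₁c₁ ln(T_f/T₁) = 784.833 × ln(428.06/456) = -49.62 J/K.
ΔS₂ = m₂c₂ ln(T_f/T₂) = 101.01 × ln(428.06/211) = 71.46 J/K.
ΔS_total = -49.62 + 71.46 = 21.8 J/K.

ΔS_total = 21.8 J/K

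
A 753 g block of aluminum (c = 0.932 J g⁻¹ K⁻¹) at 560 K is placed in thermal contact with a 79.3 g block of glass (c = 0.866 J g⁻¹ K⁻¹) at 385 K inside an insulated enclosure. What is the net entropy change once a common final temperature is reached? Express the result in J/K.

ΔS_total = 3.97 J/K

Energy balance: T_f = (m₁c₁T₁ + m₂c₂T₂)/(m₁c₁ + m₂c₂) = 544.4 K.
ΔS₁ = m₁c₁ ln(T_f/T₁) = 701.796 × ln(544.4/560) = -19.825 J/K.
ΔS₂ = m₂c₂ ln(T_f/T₂) = 68.6738 × ln(544.4/385) = 23.792 J/K.
ΔS_total = -19.825 + 23.792 = 3.97 J/K.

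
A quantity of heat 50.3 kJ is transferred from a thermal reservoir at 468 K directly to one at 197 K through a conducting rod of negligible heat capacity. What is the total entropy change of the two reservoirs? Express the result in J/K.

ΔS_hot = −Q/T_H = −50300/468 = -107.5 J/K and ΔS_cold = +Q/T_C = 50300/197 = 255.3 J/K.
ΔS_total = -107.5 + 255.3 = 148 J/K, positive as the second law requires.

ΔS_total = 148 J/K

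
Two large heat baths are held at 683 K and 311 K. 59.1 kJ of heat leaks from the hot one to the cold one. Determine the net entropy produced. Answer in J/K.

ΔS_hot = −Q/T_H = −59100/683 = -86.53 J/K and ΔS_cold = +Q/T_C = 59100/311 = 190.03 J/K.
ΔS_total = -86.53 + 190.03 = 104 J/K, positive as the second law requires.

ΔS_total = 104 J/K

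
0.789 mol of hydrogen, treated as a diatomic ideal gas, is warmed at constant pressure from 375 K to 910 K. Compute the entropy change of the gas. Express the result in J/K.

At constant pressure, ΔS = nC_p ln(T₂/T₁) with C_p = 7R/2 = 29.1 J mol⁻¹ K⁻¹.
ΔS = 0.789 × 29.1 × ln(910/375) = 20.4 J/K.

ΔS = 20.4 J/K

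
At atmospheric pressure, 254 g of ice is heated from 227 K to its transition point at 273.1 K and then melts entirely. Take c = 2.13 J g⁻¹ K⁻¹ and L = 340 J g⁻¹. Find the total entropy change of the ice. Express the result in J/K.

ΔS = 416 J/K

Warming step: ΔS₁ = m c ln(T_tr/T_i) = 254 × 2.13 × ln(273.1/227) = 100 J/K.
Phase change: ΔS₂ = +mL/T_tr = 254 × 340 / 273.1 = 316.2 J/K.
ΔS_total = (100) + (316.2) = 416 J/K.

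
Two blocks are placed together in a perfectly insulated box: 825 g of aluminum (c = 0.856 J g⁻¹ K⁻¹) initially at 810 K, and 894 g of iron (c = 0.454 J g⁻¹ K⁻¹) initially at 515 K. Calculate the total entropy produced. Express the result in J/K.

ΔS_total = 25.2 J/K

Energy balance: T_f = (m₁c₁T₁ + m₂c₂T₂)/(m₁c₁ + m₂c₂) = 702.33 K.
ΔS₁ = m₁c₁ ln(T_f/T₁) = 706.2 × ln(702.33/810) = -100.7 J/K.
ΔS₂ = m₂c₂ ln(T_f/T₂) = 405.876 × ln(702.33/515) = 125.9 J/K.
ΔS_total = -100.7 + 125.9 = 25.2 J/K.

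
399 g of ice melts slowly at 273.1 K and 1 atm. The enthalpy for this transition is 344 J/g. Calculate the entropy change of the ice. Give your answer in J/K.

Heat absorbed by the substance: Q = mL = 399 × 344 = 137256 J.
At constant T, ΔS = Q_rev/T = 137256 / 273.1 = 503 J/K.

ΔS = 503 J/K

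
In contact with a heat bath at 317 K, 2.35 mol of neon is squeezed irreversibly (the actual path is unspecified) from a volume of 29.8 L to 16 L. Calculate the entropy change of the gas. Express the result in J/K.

Entropy is a state function, so ΔS_gas depends only on the end states.
For an isothermal ideal gas ΔS_gas = nR ln(V₂/V₁) = 2.35 × 8.314 × ln(16/29.8) = -12.2 J/K.

ΔS_gas = -12.2 J/K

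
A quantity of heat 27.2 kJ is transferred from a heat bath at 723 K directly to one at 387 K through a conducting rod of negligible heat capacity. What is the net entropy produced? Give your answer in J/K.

ΔS_total = 32.7 J/K

ΔS_hot = −Q/T_H = −27200/723 = -37.62 J/K and ΔS_cold = +Q/T_C = 27200/387 = 70.28 J/K.
ΔS_total = -37.62 + 70.28 = 32.7 J/K, positive as the second law requires.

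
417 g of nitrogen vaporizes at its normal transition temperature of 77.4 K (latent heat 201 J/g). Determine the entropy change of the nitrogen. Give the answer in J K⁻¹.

ΔS = 1080 J/K

Heat absorbed by the substance: Q = mL = 417 × 201 = 83817 J.
At constant T, ΔS = Q_rev/T = 83817 / 77.4 = 1080 J/K.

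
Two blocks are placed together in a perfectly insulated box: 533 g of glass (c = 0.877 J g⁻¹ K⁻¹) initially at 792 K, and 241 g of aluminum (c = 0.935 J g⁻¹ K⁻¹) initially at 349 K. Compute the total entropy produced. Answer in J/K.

Energy balance: T_f = (m₁c₁T₁ + m₂c₂T₂)/(m₁c₁ + m₂c₂) = 647.91 K.
ΔS₁ = m₁c₁ ln(T_f/T₁) = 467.441 × ln(647.91/792) = -93.87 J/K.
ΔS₂ = m₂c₂ ln(T_f/T₂) = 225.335 × ln(647.91/349) = 139.4 J/K.
ΔS_total = -93.87 + 139.4 = 45.5 J/K.

ΔS_total = 45.5 J/K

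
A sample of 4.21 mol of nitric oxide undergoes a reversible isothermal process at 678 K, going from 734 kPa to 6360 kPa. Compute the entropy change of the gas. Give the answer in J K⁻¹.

For an isothermal ideal gas ΔS_gas = nR ln(P₁/P₂) = 4.21 × 8.314 × ln(734/6360) = -75.6 J/K.

ΔS_gas = -75.6 J/K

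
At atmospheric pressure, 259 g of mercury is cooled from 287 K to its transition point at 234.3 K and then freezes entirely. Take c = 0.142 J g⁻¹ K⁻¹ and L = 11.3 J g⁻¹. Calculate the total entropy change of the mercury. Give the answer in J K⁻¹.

Cooling step: ΔS₁ = m c ln(T_tr/T_i) = 259 × 0.142 × ln(234.3/287) = -7.462 J/K.
Phase change: ΔS₂ = −mL/T_tr = −259 × 11.3 / 234.3 = -12.49 J/K.
ΔS_total = (-7.462) + (-12.49) = -20 J/K.

ΔS = -20 J/K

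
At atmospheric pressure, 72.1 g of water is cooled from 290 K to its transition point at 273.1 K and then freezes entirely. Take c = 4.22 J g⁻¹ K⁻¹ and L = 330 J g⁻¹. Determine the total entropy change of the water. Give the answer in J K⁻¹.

Cooling step: ΔS₁ = m c ln(T_tr/T_i) = 72.1 × 4.22 × ln(273.1/290) = -18.27 J/K.
Phase change: ΔS₂ = −mL/T_tr = −72.1 × 330 / 273.1 = -87.12 J/K.
ΔS_total = (-18.27) + (-87.12) = -105 J/K.

ΔS = -105 J/K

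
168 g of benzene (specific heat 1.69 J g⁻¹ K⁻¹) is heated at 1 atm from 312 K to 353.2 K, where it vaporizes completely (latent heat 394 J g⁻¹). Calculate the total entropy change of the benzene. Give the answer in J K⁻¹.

Warming step: ΔS₁ = m c ln(T_tr/T_i) = 168 × 1.69 × ln(353.2/312) = 35.21 J/K.
Phase change: ΔS₂ = +mL/T_tr = 168 × 394 / 353.2 = 187.4 J/K.
ΔS_total = (35.21) + (187.4) = 223 J/K.

ΔS = 223 J/K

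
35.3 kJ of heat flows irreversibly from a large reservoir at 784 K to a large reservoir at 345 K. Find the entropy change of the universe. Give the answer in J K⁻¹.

ΔS_hot = −Q/T_H = −35300/784 = -45.03 J/K and ΔS_cold = +Q/T_C = 35300/345 = 102.3 J/K.
ΔS_total = -45.03 + 102.3 = 57.3 J/K, positive as the second law requires.

ΔS_total = 57.3 J/K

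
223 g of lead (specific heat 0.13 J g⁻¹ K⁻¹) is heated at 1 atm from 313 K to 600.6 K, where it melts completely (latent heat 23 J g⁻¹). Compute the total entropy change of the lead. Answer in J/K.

Warming step: ΔS₁ = m c ln(T_tr/T_i) = 223 × 0.13 × ln(600.6/313) = 18.89 J/K.
Phase change: ΔS₂ = +mL/T_tr = 223 × 23 / 600.6 = 8.54 J/K.
ΔS_total = (18.89) + (8.54) = 27.4 J/K.

ΔS = 27.4 J/K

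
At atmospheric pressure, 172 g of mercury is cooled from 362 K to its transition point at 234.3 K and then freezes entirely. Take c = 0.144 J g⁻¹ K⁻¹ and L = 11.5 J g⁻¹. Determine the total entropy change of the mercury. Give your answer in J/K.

Cooling step: ΔS₁ = m c ln(T_tr/T_i) = 172 × 0.144 × ln(234.3/362) = -10.78 J/K.
Phase change: ΔS₂ = −mL/T_tr = −172 × 11.5 / 234.3 = -8.442 J/K.
ΔS_total = (-10.78) + (-8.442) = -19.2 J/K.

ΔS = -19.2 J/K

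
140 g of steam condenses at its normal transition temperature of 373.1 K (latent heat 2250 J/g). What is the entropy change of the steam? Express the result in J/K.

Heat released by the substance: Q = −mL = −140 × 2250 = −315000 J.
At constant T, ΔS = Q_rev/T = −315000 / 373.1 = -844 J/K.

ΔS = -844 J/K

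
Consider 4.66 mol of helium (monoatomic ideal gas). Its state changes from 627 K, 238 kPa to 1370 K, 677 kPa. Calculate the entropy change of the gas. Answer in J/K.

ΔS = nC_p ln(T₂/T₁) − nR ln(P₂/P₁), with C_p = 5R/2 = 20.79 J mol⁻¹ K⁻¹ for a monoatomic ideal gas.
ΔS = 4.66 × [20.79 × ln(1370/627) − 8.314 × ln(677/238)] = 35.2 J/K.

ΔS = 35.2 J/K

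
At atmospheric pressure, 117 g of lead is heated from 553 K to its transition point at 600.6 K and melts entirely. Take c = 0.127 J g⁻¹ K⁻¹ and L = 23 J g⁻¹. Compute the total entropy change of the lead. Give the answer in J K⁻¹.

Warming step: ΔS₁ = m c ln(T_tr/T_i) = 117 × 0.127 × ln(600.6/553) = 1.227 J/K.
Phase change: ΔS₂ = +mL/T_tr = 117 × 23 / 600.6 = 4.481 J/K.
ΔS_total = (1.227) + (4.481) = 5.71 J/K.

ΔS = 5.71 J/K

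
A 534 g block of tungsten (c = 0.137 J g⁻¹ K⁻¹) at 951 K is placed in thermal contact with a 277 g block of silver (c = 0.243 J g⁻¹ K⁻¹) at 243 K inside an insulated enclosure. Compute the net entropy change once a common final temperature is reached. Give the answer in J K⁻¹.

ΔS_total = 29.9 J/K

Energy balance: T_f = (m₁c₁T₁ + m₂c₂T₂)/(m₁c₁ + m₂c₂) = 611.74 K.
ΔS₁ = m₁c₁ ln(T_f/T₁) = 73.158 × ln(611.74/951) = -32.28 J/K.
ΔS₂ = m₂c₂ ln(T_f/T₂) = 67.311 × ln(611.74/243) = 62.14 J/K.
ΔS_total = -32.28 + 62.14 = 29.9 J/K.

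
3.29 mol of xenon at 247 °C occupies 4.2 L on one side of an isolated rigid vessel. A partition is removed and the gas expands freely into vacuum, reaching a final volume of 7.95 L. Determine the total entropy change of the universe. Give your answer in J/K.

ΔS_universe = 17.5 J/K

No heat is exchanged and no work is done, so the ideal-gas temperature stays constant.
Entropy is a state function; using a reversible isothermal path, ΔS_gas = nR ln(V₂/V₁) = 3.29 × 8.314 × ln(7.95/4.2) = 17.5 J/K.
The insulated surroundings exchange no heat, so ΔS_surr = 0 and ΔS_universe = ΔS_gas.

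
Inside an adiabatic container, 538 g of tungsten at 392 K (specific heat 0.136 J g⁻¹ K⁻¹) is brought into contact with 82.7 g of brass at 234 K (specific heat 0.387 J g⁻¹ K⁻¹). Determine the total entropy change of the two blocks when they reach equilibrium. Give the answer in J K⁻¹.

Energy balance: T_f = (m₁c₁T₁ + m₂c₂T₂)/(m₁c₁ + m₂c₂) = 343.92 K.
ΔS₁ = m₁c₁ ln(T_f/T₁) = 73.168 × ln(343.92/392) = -9.574 J/K.
ΔS₂ = m₂c₂ ln(T_f/T₂) = 32.0049 × ln(343.92/234) = 12.32 J/K.
ΔS_total = -9.574 + 12.32 = 2.75 J/K.

ΔS_total = 2.75 J/K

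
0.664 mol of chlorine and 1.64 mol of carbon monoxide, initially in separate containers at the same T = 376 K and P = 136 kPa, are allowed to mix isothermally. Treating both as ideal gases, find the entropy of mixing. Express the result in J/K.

Mole fractions: x_A = 0.664/2.3 = 0.288, x_B = 0.712.
ΔS_mix = −R(n_A ln x_A + n_B ln x_B) = −8.314 × (0.664 ln 0.288 + 1.64 ln 0.712) = 11.5 J/K.

ΔS_mix = 11.5 J/K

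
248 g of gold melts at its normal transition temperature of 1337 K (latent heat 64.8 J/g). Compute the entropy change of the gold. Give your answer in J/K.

Heat absorbed by the substance: Q = mL = 248 × 64.8 = 16070.4 J.
At constant T, ΔS = Q_rev/T = 16070.4 / 1337 = 12 J/K.

ΔS = 12 J/K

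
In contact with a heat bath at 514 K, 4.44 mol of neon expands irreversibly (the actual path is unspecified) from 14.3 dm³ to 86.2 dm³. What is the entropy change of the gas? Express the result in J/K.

ΔS_gas = 66.3 J/K

Entropy is a state function, so ΔS_gas depends only on the end states.
For an isothermal ideal gas ΔS_gas = nR ln(V₂/V₁) = 4.44 × 8.314 × ln(86.2/14.3) = 66.3 J/K.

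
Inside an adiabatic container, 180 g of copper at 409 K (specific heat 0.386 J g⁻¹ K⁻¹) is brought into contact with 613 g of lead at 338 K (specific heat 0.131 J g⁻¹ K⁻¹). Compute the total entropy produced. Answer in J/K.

Energy balance: T_f = (m₁c₁T₁ + m₂c₂T₂)/(m₁c₁ + m₂c₂) = 370.93 K.
ΔS₁ = m₁c₁ ln(T_f/T₁) = 69.48 × ln(370.93/409) = -6.7874 J/K.
ΔS₂ = m₂c₂ ln(T_f/T₂) = 80.303 × ln(370.93/338) = 7.4666 J/K.
ΔS_total = -6.7874 + 7.4666 = 0.679 J/K.

ΔS_total = 0.679 J/K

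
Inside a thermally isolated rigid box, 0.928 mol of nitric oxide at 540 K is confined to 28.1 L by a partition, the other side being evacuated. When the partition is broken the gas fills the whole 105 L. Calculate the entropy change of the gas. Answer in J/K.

ΔS_gas = 10.2 J/K

No heat is exchanged and no work is done, so the ideal-gas temperature stays constant.
Entropy is a state function; using a reversible isothermal path, ΔS_gas = nR ln(V₂/V₁) = 0.928 × 8.314 × ln(105/28.1) = 10.2 J/K.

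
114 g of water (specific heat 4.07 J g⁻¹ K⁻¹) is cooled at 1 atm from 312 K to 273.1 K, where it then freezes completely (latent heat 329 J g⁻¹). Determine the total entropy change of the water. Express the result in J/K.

ΔS = -199 J/K

Cooling step: ΔS₁ = m c ln(T_tr/T_i) = 114 × 4.07 × ln(273.1/312) = -61.79 J/K.
Phase change: ΔS₂ = −mL/T_tr = −114 × 329 / 273.1 = -137.3 J/K.
ΔS_total = (-61.79) + (-137.3) = -199 J/K.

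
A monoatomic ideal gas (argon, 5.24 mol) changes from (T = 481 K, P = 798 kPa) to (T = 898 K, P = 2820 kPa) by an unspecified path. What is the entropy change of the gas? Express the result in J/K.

ΔS = 13 J/K

ΔS = nC_p ln(T₂/T₁) − nR ln(P₂/P₁), with C_p = 5R/2 = 20.79 J mol⁻¹ K⁻¹ for a monoatomic ideal gas.
ΔS = 5.24 × [20.79 × ln(898/481) − 8.314 × ln(2820/798)] = 13 J/K.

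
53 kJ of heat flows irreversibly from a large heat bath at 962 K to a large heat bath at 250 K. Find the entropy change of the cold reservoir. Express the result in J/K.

The cold reservoir gains heat Q, so ΔS_cold = +Q/T_C = 53000/250 = 212 J/K.

ΔS_cold = 212 J/K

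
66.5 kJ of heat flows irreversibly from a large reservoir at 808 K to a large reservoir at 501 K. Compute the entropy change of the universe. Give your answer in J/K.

ΔS_total = 50.4 J/K

ΔS_hot = −Q/T_H = −66500/808 = -82.3 J/K and ΔS_cold = +Q/T_C = 66500/501 = 132.7 J/K.
ΔS_total = -82.3 + 132.7 = 50.4 J/K, positive as the second law requires.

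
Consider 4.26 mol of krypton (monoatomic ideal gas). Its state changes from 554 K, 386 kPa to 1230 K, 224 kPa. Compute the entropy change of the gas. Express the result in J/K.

ΔS = 89.9 J/K

ΔS = nC_p ln(T₂/T₁) − nR ln(P₂/P₁), with C_p = 5R/2 = 20.79 J mol⁻¹ K⁻¹ for a monoatomic ideal gas.
ΔS = 4.26 × [20.79 × ln(1230/554) − 8.314 × ln(224/386)] = 89.9 J/K.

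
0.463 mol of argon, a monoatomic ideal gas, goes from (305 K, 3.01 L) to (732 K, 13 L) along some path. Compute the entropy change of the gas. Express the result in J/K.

Entropy is a state function: ΔS = nC_V ln(T₂/T₁) + nR ln(V₂/V₁), with C_V = 3R/2 = 12.47 J mol⁻¹ K⁻¹ for a monoatomic ideal gas.
ΔS = 0.463 × [12.47 × ln(732/305) + 8.314 × ln(13/3.01)] = 10.7 J/K.

ΔS = 10.7 J/K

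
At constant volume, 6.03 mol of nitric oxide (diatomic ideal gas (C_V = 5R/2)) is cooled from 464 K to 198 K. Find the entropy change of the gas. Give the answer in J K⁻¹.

At constant volume, ΔS = nC_V ln(T₂/T₁) with C_V = 5R/2 = 20.79 J mol⁻¹ K⁻¹.
ΔS = 6.03 × 20.79 × ln(198/464) = -107 J/K.

ΔS = -107 J/K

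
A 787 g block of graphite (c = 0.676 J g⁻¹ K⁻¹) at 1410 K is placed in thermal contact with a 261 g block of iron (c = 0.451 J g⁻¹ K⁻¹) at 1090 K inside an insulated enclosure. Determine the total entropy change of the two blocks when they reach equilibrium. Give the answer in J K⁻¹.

ΔS_total = 3.02 J/K

Energy balance: T_f = (m₁c₁T₁ + m₂c₂T₂)/(m₁c₁ + m₂c₂) = 1352 K.
ΔS₁ = m₁c₁ ln(T_f/T₁) = 532.012 × ln(1352/1410) = -22.34 J/K.
ΔS₂ = m₂c₂ ln(T_f/T₂) = 117.711 × ln(1352/1090) = 25.36 J/K.
ΔS_total = -22.34 + 25.36 = 3.02 J/K.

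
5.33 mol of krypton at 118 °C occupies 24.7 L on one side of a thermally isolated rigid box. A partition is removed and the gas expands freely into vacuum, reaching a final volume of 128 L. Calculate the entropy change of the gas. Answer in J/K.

ΔS_gas = 72.9 J/K

For an ideal gas in free expansion Q = 0 and W = 0, so T is unchanged.
Entropy is a state function; using a reversible isothermal path, ΔS_gas = nR ln(V₂/V₁) = 5.33 × 8.314 × ln(128/24.7) = 72.9 J/K.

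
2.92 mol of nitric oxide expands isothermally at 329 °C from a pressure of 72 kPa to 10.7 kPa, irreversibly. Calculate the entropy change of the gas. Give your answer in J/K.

ΔS_gas = 46.3 J/K

Entropy is a state function, so ΔS_gas depends only on the end states.
For an isothermal ideal gas ΔS_gas = nR ln(P₁/P₂) = 2.92 × 8.314 × ln(72/10.7) = 46.3 J/K.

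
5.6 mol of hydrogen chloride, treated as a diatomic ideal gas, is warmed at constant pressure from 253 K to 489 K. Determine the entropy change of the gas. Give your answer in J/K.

ΔS = 107 J/K

At constant pressure, ΔS = nC_p ln(T₂/T₁) with C_p = 7R/2 = 29.1 J mol⁻¹ K⁻¹.
ΔS = 5.6 × 29.1 × ln(489/253) = 107 J/K.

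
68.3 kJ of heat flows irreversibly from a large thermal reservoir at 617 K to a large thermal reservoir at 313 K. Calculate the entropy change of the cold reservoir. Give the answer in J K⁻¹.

ΔS_cold = 218 J/K

The cold reservoir gains heat Q, so ΔS_cold = +Q/T_C = 68300/313 = 218 J/K.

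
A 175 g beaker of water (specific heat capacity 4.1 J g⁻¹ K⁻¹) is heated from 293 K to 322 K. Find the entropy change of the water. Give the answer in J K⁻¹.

ΔS = 67.7 J/K

ΔS = ∫dQ_rev/T = m c ln(T₂/T₁) = 175 × 4.1 × ln(322/293) = 67.7 J/K.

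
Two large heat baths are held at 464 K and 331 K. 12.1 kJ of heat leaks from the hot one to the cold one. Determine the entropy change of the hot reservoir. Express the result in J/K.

The hot reservoir loses heat Q, so ΔS_hot = −Q/T_H = −12100/464 = -26.1 J/K.

ΔS_hot = -26.1 J/K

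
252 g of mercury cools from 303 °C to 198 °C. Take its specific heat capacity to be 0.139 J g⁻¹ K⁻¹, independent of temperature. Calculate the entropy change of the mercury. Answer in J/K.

ΔS = -7.05 J/K

In kelvin: T₁ = 576.15 K, T₂ = 471.15 K. ΔS = ∫dQ_rev/T = m c ln(T₂/T₁) = 252 × 0.139 × ln(471.15/576.15) = -7.05 J/K.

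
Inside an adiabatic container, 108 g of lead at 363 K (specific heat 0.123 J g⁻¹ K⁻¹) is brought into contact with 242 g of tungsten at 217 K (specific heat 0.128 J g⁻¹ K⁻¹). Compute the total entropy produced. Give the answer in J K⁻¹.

ΔS_total = 1.31 J/K

Energy balance: T_f = (m₁c₁T₁ + m₂c₂T₂)/(m₁c₁ + m₂c₂) = 260.82 K.
ΔS₁ = m₁c₁ ln(T_f/T₁) = 13.284 × ln(260.82/363) = -4.391 J/K.
ΔS₂ = m₂c₂ ln(T_f/T₂) = 30.976 × ln(260.82/217) = 5.697 J/K.
ΔS_total = -4.391 + 5.697 = 1.31 J/K.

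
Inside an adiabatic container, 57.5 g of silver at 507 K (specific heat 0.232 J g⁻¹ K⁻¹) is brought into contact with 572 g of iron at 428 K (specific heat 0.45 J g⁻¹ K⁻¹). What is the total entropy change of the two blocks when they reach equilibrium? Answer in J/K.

ΔS_total = 0.192 J/K

Energy balance: T_f = (m₁c₁T₁ + m₂c₂T₂)/(m₁c₁ + m₂c₂) = 431.89 K.
ΔS₁ = m₁c₁ ln(T_f/T₁) = 13.34 × ln(431.89/507) = -2.1389 J/K.
ΔS₂ = m₂c₂ ln(T_f/T₂) = 257.4 × ln(431.89/428) = 2.3304 J/K.
ΔS_total = -2.1389 + 2.3304 = 0.192 J/K.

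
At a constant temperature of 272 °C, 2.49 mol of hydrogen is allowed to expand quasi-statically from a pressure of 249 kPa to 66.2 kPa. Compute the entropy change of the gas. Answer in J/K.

For an isothermal ideal gas ΔS_gas = nR ln(P₁/P₂) = 2.49 × 8.314 × ln(249/66.2) = 27.4 J/K.

ΔS_gas = 27.4 J/K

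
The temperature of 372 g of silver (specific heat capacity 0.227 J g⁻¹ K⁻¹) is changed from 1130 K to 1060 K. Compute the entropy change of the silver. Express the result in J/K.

ΔS = -5.4 J/K

ΔS = ∫dQ_rev/T = m c ln(T₂/T₁) = 372 × 0.227 × ln(1060/1130) = -5.4 J/K.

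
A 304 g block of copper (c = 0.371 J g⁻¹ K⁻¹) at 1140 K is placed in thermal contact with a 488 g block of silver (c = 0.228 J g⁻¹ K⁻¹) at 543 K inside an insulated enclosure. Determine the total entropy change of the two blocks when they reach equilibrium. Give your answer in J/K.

Energy balance: T_f = (m₁c₁T₁ + m₂c₂T₂)/(m₁c₁ + m₂c₂) = 843.53 K.
ΔS₁ = m₁c₁ ln(T_f/T₁) = 112.784 × ln(843.53/1140) = -33.97 J/K.
ΔS₂ = m₂c₂ ln(T_f/T₂) = 111.264 × ln(843.53/543) = 49.01 J/K.
ΔS_total = -33.97 + 49.01 = 15 J/K.

ΔS_total = 15 J/K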